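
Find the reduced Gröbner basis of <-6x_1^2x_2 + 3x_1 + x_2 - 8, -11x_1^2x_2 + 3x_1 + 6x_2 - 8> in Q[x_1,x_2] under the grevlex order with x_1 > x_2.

Buchberger's algorithm terminates because the ascending chain of leading-term ideals stabilizes.

f_1 = -6x_1^2x_2 + 3x_1 + x_2 - 8, LT = x_1^2x_2.
f_2 = -11x_1^2x_2 + 3x_1 + 6x_2 - 8, LT = x_1^2x_2.

S(f_1,f_2): lcm = x_1^2x_2. S = -5/22x_1 + 25/66x_2 + 20/33.
  leading term x_1: no divisor's leading term divides it; move -5/22x_1 to the remainder.
  leading term x_2: no divisor's leading term divides it; move 25/66x_2 to the remainder.
  leading term 1: no divisor's leading term divides it; move 20/33 to the remainder.
  remainder -5/22x_1 + 25/66x_2 + 20/33 ≠ 0; add g_3 = -5/22x_1 + 25/66x_2 + 20/33 to the basis.

S(f_1,g_3): lcm = x_1^2x_2. S = 5/3x_1x_2^2 + 8/3x_1x_2 - 1/2x_1 - 1/6x_2 + 4/3.
  leading term x_1x_2^2: subtract (-22/3x_2^2)·g_3 from 5/3x_1x_2^2 + 8/3x_1x_2 - 1/2x_1 - 1/6x_2 + 4/3 → 25/9x_2^3 + 8/3x_1x_2 + 40/9x_2^2 - 1/2x_1 - 1/6x_2 + 4/3
  leading term x_2^3: no divisor's leading term divides it; move 25/9x_2^3 to the remainder.
  leading term x_1x_2: subtract (-176/15x_2)·g_3 from 8/3x_1x_2 + 40/9x_2^2 - 1/2x_1 - 1/6x_2 + 4/3 → 80/9x_2^2 - 1/2x_1 + 125/18x_2 + 4/3
  leading term x_2^2: no divisor's leading term divides it; move 80/9x_2^2 to the remainder.
  leading term x_1: subtract (11/5)·g_3 from -1/2x_1 + 125/18x_2 + 4/3 → 55/9x_2
  leading term x_2: no divisor's leading term divides it; move 55/9x_2 to the remainder.
  remainder 25/9x_2^3 + 80/9x_2^2 + 55/9x_2 ≠ 0; add g_4 = 25/9x_2^3 + 80/9x_2^2 + 55/9x_2 to the basis.

The other S-polynomials (S(f_2,g_3), S(f_1,g_4), S(f_2,g_4), S(g_3,g_4)) all reduce to 0 modulo the current basis, so we have a Gröbner basis.
Inter-reduce: drop elements whose leading term is divisible by another's, tail-reduce, and make monic.

G = {x_2^3 + 16/5x_2^2 + 11/5x_2, x_1 - 5/3x_2 - 8/3}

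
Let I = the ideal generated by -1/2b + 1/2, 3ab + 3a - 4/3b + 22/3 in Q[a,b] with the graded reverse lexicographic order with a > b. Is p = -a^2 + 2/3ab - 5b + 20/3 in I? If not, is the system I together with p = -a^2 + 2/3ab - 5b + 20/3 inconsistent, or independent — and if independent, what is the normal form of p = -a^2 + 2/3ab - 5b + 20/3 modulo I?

First compute the reduced Gröbner basis of I by Buchberger's algorithm.
f_1 = -1/2b + 1/2, LT = b.
f_2 = 3ab + 3a - 4/3b + 22/3, LT = ab.

S(f_1,f_2): lcm = ab. S = -2a + 4/9b - 22/9.
  leading term a: no divisor's leading term divides it; move -2a to the remainder.
  leading term b: subtract (-8/9)·f_1 from 4/9b - 22/9 → -2
  leading term 1: no divisor's leading term divides it; move -2 to the remainder.
  remainder -2a - 2 ≠ 0; add h_3 = -2a - 2 to the basis.

The other S-polynomials (S(f_1,h_3), S(f_2,h_3)) all reduce to 0 modulo the current basis, so we have a Gröbner basis.
Inter-reduce: drop elements whose leading term is divisible by another's, tail-reduce, and make monic.
Reduced Gröbner basis: {a + 1, b - 1}.
Label its elements g_1 = a + 1, g_2 = b - 1.

Reduce p = -a^2 + 2/3ab - 5b + 20/3 modulo G:
  leading term a^2: subtract (-a)·g_1 from -a^2 + 2/3ab - 5b + 20/3 → 2/3ab + a - 5b + 20/3
  leading term ab: subtract (2/3b)·g_1 from 2/3ab + a - 5b + 20/3 → a - 17/3b + 20/3
  leading term a: subtract (1)·g_1 from a - 17/3b + 20/3 → -17/3b + 17/3
  leading term b: subtract (-17/3)·g_2 from -17/3b + 17/3 → 0
  normal form = 0.
Since the normal form is 0, p ∈ I.

-a^2 + 2/3ab - 5b + 20/3 lies in I (it reduces to 0).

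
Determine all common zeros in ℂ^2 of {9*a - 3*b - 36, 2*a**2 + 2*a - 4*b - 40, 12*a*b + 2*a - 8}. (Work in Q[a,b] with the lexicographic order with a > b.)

Compute a lex Gröbner basis by Buchberger's algorithm.
f_1 = 9*a - 3*b - 36, LT = a.
f_2 = 2*a**2 + 2*a - 4*b - 40, LT = a**2.
f_3 = 12*a*b + 2*a - 8, LT = a*b.

S(f_1,f_2): lcm = a**2. S = -1/3*a*b - 5*a + 2*b + 20.
  leading term a*b: subtract (-1/27*b)·f_1 from -1/3*a*b - 5*a + 2*b + 20 → -5*a - 1/9*b**2 + 2/3*b + 20
  leading term a: subtract (-5/9)·f_1 from -5*a - 1/9*b**2 + 2/3*b + 20 → -1/9*b**2 - b
  leading term b**2: no divisor's leading term divides it; move -1/9*b**2 to the remainder.
  leading term b: no divisor's leading term divides it; move -b to the remainder.
  remainder -1/9*b**2 - b ≠ 0; add h_4 = -1/9*b**2 - b to the basis.

S(f_1,f_3): lcm = a*b. S = -1/6*a - 1/3*b**2 - 4*b + 2/3.
  leading term a: subtract (-1/54)·f_1 from -1/6*a - 1/3*b**2 - 4*b + 2/3 → -1/3*b**2 - 73/18*b
  leading term b**2: subtract (3)·h_4 from -1/3*b**2 - 73/18*b → -19/18*b
  leading term b: no divisor's leading term divides it; move -19/18*b to the remainder.
  remainder -19/18*b ≠ 0; add h_5 = -19/18*b to the basis.

The other S-polynomials (S(f_2,f_3), S(f_1,h_4), S(f_2,h_4), S(f_3,h_4), S(f_1,h_5), S(f_2,h_5), S(f_3,h_5), S(h_4,h_5)) all reduce to 0 modulo the current basis, so we have a Gröbner basis.
Inter-reduce: drop elements whose leading term is divisible by another's, tail-reduce, and make monic.
Reduced Gröbner basis: {a - 4, b}.

The lex basis is triangular: the last element involves only b. Solving b = 0 gives b ∈ {0}; substituting each value into the earlier elements determines the remaining variables.
  b = 0: the earlier basis element becomes a - 4 = 0, giving a = 4 — point (4, 0).
Check: every point annihilates each of the original generators.

{(4, 0)}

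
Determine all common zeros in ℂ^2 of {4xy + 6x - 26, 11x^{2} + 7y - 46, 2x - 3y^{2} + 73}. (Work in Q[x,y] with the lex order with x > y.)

{(1, 5)}

Compute a lex Gröbner basis by Buchberger's algorithm.
f_1 = 4xy + 6x - 26, LT = xy.
f_2 = 11x^{2} + 7y - 46, LT = x^{2}.
f_3 = 2x - 3y^{2} + 73, LT = x.

S(f_1,f_2): lcm = x^{2}y. S = \tfrac{3}{2}x^{2} - \tfrac{13}{2}x - \tfrac{7}{11}y^{2} + \tfrac{46}{11}y.
  leading term x^{2}: subtract (\tfrac{3}{22})·f_2 from \tfrac{3}{2}x^{2} - \tfrac{13}{2}x - \tfrac{7}{11}y^{2} + \tfrac{46}{11}y → -\tfrac{13}{2}x - \tfrac{7}{11}y^{2} + \tfrac{71}{22}y + \tfrac{69}{11}
  leading term x: subtract (-\tfrac{13}{4})·f_3 from -\tfrac{13}{2}x - \tfrac{7}{11}y^{2} + \tfrac{71}{22}y + \tfrac{69}{11} → -\tfrac{457}{44}y^{2} + \tfrac{71}{22}y + \tfrac{10715}{44}
  leading term y^{2}: no divisor's leading term divides it; move -\tfrac{457}{44}y^{2} to the remainder.
  leading term y: no divisor's leading term divides it; move \tfrac{71}{22}y to the remainder.
  leading term 1: no divisor's leading term divides it; move \tfrac{10715}{44} to the remainder.
  remainder -\tfrac{457}{44}y^{2} + \tfrac{71}{22}y + \tfrac{10715}{44} ≠ 0; add h_4 = -\tfrac{457}{44}y^{2} + \tfrac{71}{22}y + \tfrac{10715}{44} to the basis.

S(f_1,f_3): lcm = xy. S = \tfrac{3}{2}x + \tfrac{3}{2}y^{3} - \tfrac{73}{2}y - \tfrac{13}{2}.
  leading term x: subtract (\tfrac{3}{4})·f_3 from \tfrac{3}{2}x + \tfrac{3}{2}y^{3} - \tfrac{73}{2}y - \tfrac{13}{2} → \tfrac{3}{2}y^{3} + \tfrac{9}{4}y^{2} - \tfrac{73}{2}y - \tfrac{245}{4}
  leading term y^{3}: subtract (-\tfrac{66}{457}y)·h_4 from \tfrac{3}{2}y^{3} + \tfrac{9}{4}y^{2} - \tfrac{73}{2}y - \tfrac{245}{4} → \tfrac{4965}{1828}y^{2} - \tfrac{608}{457}y - \tfrac{245}{4}
  leading term y^{2}: subtract (-\tfrac{54615}{208849})·h_4 from \tfrac{4965}{1828}y^{2} - \tfrac{608}{457}y - \tfrac{245}{4} → -\tfrac{203197}{417698}y + \tfrac{1015985}{417698}
  leading term y: no divisor's leading term divides it; move -\tfrac{203197}{417698}y to the remainder.
  leading term 1: no divisor's leading term divides it; move \tfrac{1015985}{417698} to the remainder.
  remainder -\tfrac{203197}{417698}y + \tfrac{1015985}{417698} ≠ 0; add h_5 = -\tfrac{203197}{417698}y + \tfrac{1015985}{417698} to the basis.

The other S-polynomials (S(f_2,f_3), S(f_1,h_4), S(f_2,h_4), S(f_3,h_4), S(f_1,h_5), S(f_2,h_5), S(f_3,h_5), S(h_4,h_5)) all reduce to 0 modulo the current basis, so we have a Gröbner basis.
Inter-reduce: drop elements whose leading term is divisible by another's, tail-reduce, and make monic.
Reduced Gröbner basis: {x - 1, y - 5}.

From the last basis element, y - 5 = 0, so y takes values in {5}. Each choice, substituted upward through the basis, yields the corresponding point(s) of the solution set.
  y = 5: the earlier basis element becomes x - 1 = 0, giving x = 1 — point (1, 5).
Check: every point annihilates each of the original generators.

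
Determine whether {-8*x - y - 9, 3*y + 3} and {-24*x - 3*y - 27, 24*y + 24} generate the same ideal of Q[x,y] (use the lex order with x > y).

Yes, the ideals are equal.

Since reduced Gröbner bases are canonical representatives of ideals under a given ordering, it suffices to compute and compare them.
Buchberger on the first generating set:
f_1 = -8*x - y - 9, LT = x.
f_2 = 3*y + 3, LT = y.

The S-polynomials (S(f_1,f_2)) all reduce to 0 modulo the current basis, so we have a Gröbner basis.
Inter-reduce: drop elements whose leading term is divisible by another's, tail-reduce, and make monic.
Reduced Gröbner basis: {x + 1, y + 1}.

Buchberger on the second generating set:
h_1 = -24*x - 3*y - 27, LT = x.
h_2 = 24*y + 24, LT = y.

The S-polynomials (S(h_1,h_2)) all reduce to 0 modulo the current basis, so we have a Gröbner basis.
Inter-reduce: drop elements whose leading term is divisible by another's, tail-reduce, and make monic.
Reduced Gröbner basis: {x + 1, y + 1}.

The two bases agree; hence the ideals are identical.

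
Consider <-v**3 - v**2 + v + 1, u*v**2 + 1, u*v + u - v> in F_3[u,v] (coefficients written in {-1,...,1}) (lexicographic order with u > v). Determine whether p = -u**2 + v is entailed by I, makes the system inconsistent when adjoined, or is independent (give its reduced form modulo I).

-u**2 + v lies in I (it reduces to 0).

First compute the reduced Gröbner basis of I by Buchberger's algorithm.
f_1 = -v**3 - v**2 + v + 1, LT = v**3.
f_2 = u*v**2 + 1, LT = u*v**2.
f_3 = u*v + u - v, LT = u*v.

S(f_1,f_2): lcm = u*v**3. S = u*v**2 - u*v - u - v.
  leading term u*v**2: subtract (1)·f_2 from u*v**2 - u*v - u - v → -u*v - u - v - 1
  leading term u*v: subtract (-1)·f_3 from -u*v - u - v - 1 → v - 1
  leading term v: no divisor's leading term divides it; move v to the remainder.
  leading term 1: no divisor's leading term divides it; move -1 to the remainder.
  remainder v - 1 ≠ 0; add h_4 = v - 1 to the basis.

S(f_1,f_3): lcm = u*v**3. S = -u*v - u + v**3.
  leading term u*v: subtract (-1)·f_3 from -u*v - u + v**3 → v**3 - v
  leading term v**3: subtract (-1)·f_1 from v**3 - v → -v**2 + 1
  leading term v**2: subtract (-v)·h_4 from -v**2 + 1 → -v + 1
  leading term v: subtract (-1)·h_4 from -v + 1 → 0
  remainder 0.

S(f_2,f_3): lcm = u*v**2. S = -u*v + v**2 + 1.
  leading term u*v: subtract (-1)·f_3 from -u*v + v**2 + 1 → u + v**2 - v + 1
  leading term u: no divisor's leading term divides it; move u to the remainder.
  leading term v**2: subtract (v)·h_4 from v**2 - v + 1 → 1
  leading term 1: no divisor's leading term divides it; move 1 to the remainder.
  remainder u + 1 ≠ 0; add h_5 = u + 1 to the basis.

S(f_1,h_4): lcm = v**3. S = -v**2 - v - 1.
  leading term v**2: subtract (-v)·h_4 from -v**2 - v - 1 → v - 1
  leading term v: subtract (1)·h_4 from v - 1 → 0
  remainder 0.

S(f_2,h_4): lcm = u*v**2. S = u*v + 1.
  leading term u*v: subtract (1)·f_3 from u*v + 1 → -u + v + 1
  leading term u: subtract (-1)·h_5 from -u + v + 1 → v - 1
  leading term v: subtract (1)·h_4 from v - 1 → 0
  remainder 0.

S(f_3,h_4): lcm = u*v. S = -u - v.
  leading term u: subtract (-1)·h_5 from -u - v → -v + 1
  leading term v: subtract (-1)·h_4 from -v + 1 → 0
  remainder 0.

S(f_1,h_5): leading monomials are coprime, so the S-polynomial reduces to 0 (Buchberger's first criterion).
S(f_2,h_5): lcm = u*v**2. S = -v**2 + 1.
  leading term v**2: subtract (-v)·h_4 from -v**2 + 1 → -v + 1
  leading term v: subtract (-1)·h_4 from -v + 1 → 0
  remainder 0.

S(f_3,h_5): lcm = u*v. S = u + v.
  leading term u: subtract (1)·h_5 from u + v → v - 1
  leading term v: subtract (1)·h_4 from v - 1 → 0
  remainder 0.

S(h_4,h_5): leading monomials are coprime, so the S-polynomial reduces to 0 (Buchberger's first criterion).
Every S-polynomial of the final basis reduces to 0, so we have a Gröbner basis.
Inter-reduce: drop elements whose leading term is divisible by another's, tail-reduce, and make monic.
Reduced Gröbner basis: {u + 1, v - 1}.
Label its elements g_1 = u + 1, g_2 = v - 1.

Reduce p = -u**2 + v modulo G:
  leading term u**2: subtract (-u)·g_1 from -u**2 + v → u + v
  leading term u: subtract (1)·g_1 from u + v → v - 1
  leading term v: subtract (1)·g_2 from v - 1 → 0
  normal form = 0.
Since the normal form is 0, p ∈ I.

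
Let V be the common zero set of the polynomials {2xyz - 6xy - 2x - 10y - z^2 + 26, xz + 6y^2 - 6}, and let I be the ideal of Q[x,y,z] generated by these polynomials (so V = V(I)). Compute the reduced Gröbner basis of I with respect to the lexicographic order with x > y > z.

This is the nonlinear analogue of row-reducing a linear system.

f_1 = 2xyz - 6xy - 2x - 10y - z^2 + 26, LT = xyz.
f_2 = xz + 6y^2 - 6, LT = xz.

S(f_1,f_2): lcm = xyz. S = -3xy - x - 6y^3 + y - 1/2z^2 + 13.
  leading term xy: no divisor's leading term divides it; move -3xy to the remainder.
  leading term x: no divisor's leading term divides it; move -x to the remainder.
  leading term y^3: no divisor's leading term divides it; move -6y^3 to the remainder.
  leading term y: no divisor's leading term divides it; move y to the remainder.
  leading term z^2: no divisor's leading term divides it; move -1/2z^2 to the remainder.
  leading term 1: no divisor's leading term divides it; move 13 to the remainder.
  remainder -3xy - x - 6y^3 + y - 1/2z^2 + 13 ≠ 0; add g_3 = -3xy - x - 6y^3 + y - 1/2z^2 + 13 to the basis.

S(f_1,g_3): lcm = xyz. S = -3xy - 1/3xz - x - 2y^3z + 1/3yz - 5y - 1/6z^3 - 1/2z^2 + 13/3z + 13.
  leading term xy: subtract (1)·g_3 from -3xy - 1/3xz - x - 2y^3z + 1/3yz - 5y - 1/6z^3 - 1/2z^2 + 13/3z + 13 → -1/3xz - 2y^3z + 6y^3 + 1/3yz - 6y - 1/6z^3 + 13/3z
  leading term xz: subtract (-1/3)·f_2 from -1/3xz - 2y^3z + 6y^3 + 1/3yz - 6y - 1/6z^3 + 13/3z → -2y^3z + 6y^3 + 2y^2 + 1/3yz - 6y - 1/6z^3 + 13/3z - 2
  leading term y^3z: no divisor's leading term divides it; move -2y^3z to the remainder.
  leading term y^3: no divisor's leading term divides it; move 6y^3 to the remainder.
  leading term y^2: no divisor's leading term divides it; move 2y^2 to the remainder.
  leading term yz: no divisor's leading term divides it; move 1/3yz to the remainder.
  leading term y: no divisor's leading term divides it; move -6y to the remainder.
  leading term z^3: no divisor's leading term divides it; move -1/6z^3 to the remainder.
  leading term z: no divisor's leading term divides it; move 13/3z to the remainder.
  leading term 1: no divisor's leading term divides it; move -2 to the remainder.
  remainder -2y^3z + 6y^3 + 2y^2 + 1/3yz - 6y - 1/6z^3 + 13/3z - 2 ≠ 0; add g_4 = -2y^3z + 6y^3 + 2y^2 + 1/3yz - 6y - 1/6z^3 + 13/3z - 2 to the basis.

The other S-polynomials (S(f_2,g_3), S(f_1,g_4), S(f_2,g_4), S(g_3,g_4)) all reduce to 0 modulo the current basis, so we have a Gröbner basis.
Inter-reduce: drop elements whose leading term is divisible by another's, tail-reduce, and make monic.

G = {xy + 1/3x + 2y^3 - 1/3y + 1/6z^2 - 13/3, xz + 6y^2 - 6, y^3z - 3y^3 - y^2 - 1/6yz + 3y + 1/12z^3 - 13/6z + 1}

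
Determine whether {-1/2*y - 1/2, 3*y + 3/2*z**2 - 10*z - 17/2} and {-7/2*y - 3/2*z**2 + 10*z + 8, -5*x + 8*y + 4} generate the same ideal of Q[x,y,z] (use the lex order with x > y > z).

Two ideals are equal iff their reduced Gröbner bases coincide (the reduced basis is unique for a fixed ordering).
Buchberger on the first generating set:
f_1 = -1/2*y - 1/2, LT = y.
f_2 = 3*y + 3/2*z**2 - 10*z - 17/2, LT = y.

S(f_1,f_2): lcm = y. S = -1/2*z**2 + 10/3*z + 23/6.
  leading term z**2: no divisor's leading term divides it; move -1/2*z**2 to the remainder.
  leading term z: no divisor's leading term divides it; move 10/3*z to the remainder.
  leading term 1: no divisor's leading term divides it; move 23/6 to the remainder.
  remainder -1/2*z**2 + 10/3*z + 23/6 ≠ 0; add g_3 = -1/2*z**2 + 10/3*z + 23/6 to the basis.

The other S-polynomials (S(f_1,g_3), S(f_2,g_3)) all reduce to 0 modulo the current basis, so we have a Gröbner basis.
Inter-reduce: drop elements whose leading term is divisible by another's, tail-reduce, and make monic.
Reduced Gröbner basis: {y + 1, z**2 - 20/3*z - 23/3}.

Buchberger on the second generating set:
h_1 = -7/2*y - 3/2*z**2 + 10*z + 8, LT = y.
h_2 = -5*x + 8*y + 4, LT = x.

The S-polynomials (S(h_1,h_2)) all reduce to 0 modulo the current basis, so we have a Gröbner basis.
Inter-reduce: drop elements whose leading term is divisible by another's, tail-reduce, and make monic.
Reduced Gröbner basis: {x + 24/35*z**2 - 32/7*z - 156/35, y + 3/7*z**2 - 20/7*z - 16/7}.

These differ, so the ideals are not equal.
The same test decides containment: I ⊆ J iff every generator of I reduces to 0 modulo a Gröbner basis of J.

No, the ideals differ.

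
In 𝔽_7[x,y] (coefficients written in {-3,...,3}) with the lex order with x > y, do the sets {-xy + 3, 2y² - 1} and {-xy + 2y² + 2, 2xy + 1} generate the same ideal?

Equality of ideals is decidable: compute both reduced Gröbner bases (unique for the ordering) and check whether they agree.
Buchberger on the first generating set:
f_1 = -xy + 3, LT = xy.
f_2 = 2y² - 1, LT = y².

S(f_1,f_2): lcm = xy². S = -3x - 3y.
  leading term x: no divisor's leading term divides it; move -3x to the remainder.
  leading term y: no divisor's leading term divides it; move -3y to the remainder.
  remainder -3x - 3y ≠ 0; add g_3 = -3x - 3y to the basis.

The other S-polynomials (S(f_1,g_3), S(f_2,g_3)) all reduce to 0 modulo the current basis, so we have a Gröbner basis.
Inter-reduce: drop elements whose leading term is divisible by another's, tail-reduce, and make monic.
Reduced Gröbner basis: {x + y, y² + 3}.

Buchberger on the second generating set:
h_1 = -xy + 2y² + 2, LT = xy.
h_2 = 2xy + 1, LT = xy.

S(h_1,h_2): lcm = xy. S = -2y² + 1.
  leading term y²: no divisor's leading term divides it; move -2y² to the remainder.
  leading term 1: no divisor's leading term divides it; move 1 to the remainder.
  remainder -2y² + 1 ≠ 0; add k_3 = -2y² + 1 to the basis.

S(h_1,k_3): lcm = xy². S = -3x - 2y³ - 2y.
  leading term x: no divisor's leading term divides it; move -3x to the remainder.
  leading term y³: subtract (y)·k_3 from -2y³ - 2y → -3y
  leading term y: no divisor's leading term divides it; move -3y to the remainder.
  remainder -3x - 3y ≠ 0; add k_4 = -3x - 3y to the basis.

The other S-polynomials (S(h_2,k_3), S(h_1,k_4), S(h_2,k_4), S(k_3,k_4)) all reduce to 0 modulo the current basis, so we have a Gröbner basis.
Inter-reduce: drop elements whose leading term is divisible by another's, tail-reduce, and make monic.
Reduced Gröbner basis: {x + y, y² + 3}.

The two bases agree; hence the ideals are identical.
The choice of monomial ordering does not affect the verdict — as long as both bases are computed under the same ordering, their equality decides ideal equality.

Yes, the ideals are equal.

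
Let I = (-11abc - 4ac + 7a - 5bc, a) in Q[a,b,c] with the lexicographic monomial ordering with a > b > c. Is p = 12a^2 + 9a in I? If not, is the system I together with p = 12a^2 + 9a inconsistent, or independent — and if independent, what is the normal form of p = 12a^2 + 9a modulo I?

First compute the reduced Gröbner basis of I by Buchberger's algorithm.
f_1 = -11abc - 4ac + 7a - 5bc, LT = abc.
f_2 = a, LT = a.

S(f_1,f_2): lcm = abc. S = 4/11ac - 7/11a + 5/11bc.
  leading term ac: subtract (4/11c)·f_2 from 4/11ac - 7/11a + 5/11bc → -7/11a + 5/11bc
  leading term a: subtract (-7/11)·f_2 from -7/11a + 5/11bc → 5/11bc
  leading term bc: no divisor's leading term divides it; move 5/11bc to the remainder.
  remainder 5/11bc ≠ 0; add h_3 = 5/11bc to the basis.

S(f_1,h_3): lcm = abc. S = 4/11ac - 7/11a + 5/11bc.
  leading term ac: subtract (4/11c)·f_2 from 4/11ac - 7/11a + 5/11bc → -7/11a + 5/11bc
  leading term a: subtract (-7/11)·f_2 from -7/11a + 5/11bc → 5/11bc
  leading term bc: subtract (1)·h_3 from 5/11bc → 0
  remainder 0.

S(f_2,h_3): leading monomials are coprime, so the S-polynomial reduces to 0 (Buchberger's first criterion).
Every S-polynomial of the final basis reduces to 0, so we have a Gröbner basis.
Inter-reduce: drop elements whose leading term is divisible by another's, tail-reduce, and make monic.
Reduced Gröbner basis: {a, bc}.
Label its elements g_1 = a, g_2 = bc.

Reduce p = 12a^2 + 9a modulo G:
  leading term a^2: subtract (12a)·g_1 from 12a^2 + 9a → 9a
  leading term a: subtract (9)·g_1 from 9a → 0
  normal form = 0.
Since the normal form is 0, p ∈ I.

Ideal membership is decidable via reduction modulo a Gröbner basis.

12a^2 + 9a lies in I (it reduces to 0).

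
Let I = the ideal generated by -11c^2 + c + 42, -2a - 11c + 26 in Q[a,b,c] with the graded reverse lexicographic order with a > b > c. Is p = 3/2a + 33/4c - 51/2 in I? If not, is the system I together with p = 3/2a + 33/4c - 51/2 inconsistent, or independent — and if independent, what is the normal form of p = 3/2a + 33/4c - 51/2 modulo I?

First compute the reduced Gröbner basis of I by Buchberger's algorithm.
f_1 = -11c^2 + c + 42, LT = c^2.
f_2 = -2a - 11c + 26, LT = a.

The S-polynomials (S(f_1,f_2)) all reduce to 0 modulo the current basis, so we have a Gröbner basis.
Inter-reduce: drop elements whose leading term is divisible by another's, tail-reduce, and make monic.
Reduced Gröbner basis: {c^2 - 1/11c - 42/11, a + 11/2c - 13}.
Label its elements g_1 = c^2 - 1/11c - 42/11, g_2 = a + 11/2c - 13.

Reduce p = 3/2a + 33/4c - 51/2 modulo G:
  leading term a: subtract (3/2)·g_2 from 3/2a + 33/4c - 51/2 → -6
  leading term 1: no divisor's leading term divides it; move -6 to the remainder.
  normal form = -6.
The normal form is nonzero, so p ∉ I. Since p minus its normal form lies in I, I + (p) = I + (r) where r = -6; decide whether this ideal is the whole ring.
Here r = -6 is a nonzero constant, hence a unit: 1 ∈ I + (p), the Gröbner basis of I + (p) is {1}, and the enlarged system has no common solution — adjoining p is inconsistent.

Ideal membership is decidable via reduction modulo a Gröbner basis.

Adjoining 3/2a + 33/4c - 51/2 makes the ideal the whole ring: the system is inconsistent.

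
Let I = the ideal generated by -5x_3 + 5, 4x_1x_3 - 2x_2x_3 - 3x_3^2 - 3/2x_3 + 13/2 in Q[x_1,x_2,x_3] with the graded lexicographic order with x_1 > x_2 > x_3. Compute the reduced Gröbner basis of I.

f_1 = -5x_3 + 5, LT = x_3.
f_2 = 4x_1x_3 - 2x_2x_3 - 3x_3^2 - 3/2x_3 + 13/2, LT = x_1x_3.

S(f_1,f_2): lcm = x_1x_3. S = 1/2x_2x_3 + 3/4x_3^2 - x_1 + 3/8x_3 - 13/8.
  reduce S modulo (f_1, f_2):
  remainder -x_1 + 1/2x_2 - 1/2 ≠ 0; add g_3 = -x_1 + 1/2x_2 - 1/2 to the basis.

The other S-polynomials (S(f_1,g_3), S(f_2,g_3)) all reduce to 0 modulo the current basis, so we have a Gröbner basis.
Inter-reduce: drop elements whose leading term is divisible by another's, tail-reduce, and make monic.

G = {x_1 - 1/2x_2 + 1/2, x_3 - 1}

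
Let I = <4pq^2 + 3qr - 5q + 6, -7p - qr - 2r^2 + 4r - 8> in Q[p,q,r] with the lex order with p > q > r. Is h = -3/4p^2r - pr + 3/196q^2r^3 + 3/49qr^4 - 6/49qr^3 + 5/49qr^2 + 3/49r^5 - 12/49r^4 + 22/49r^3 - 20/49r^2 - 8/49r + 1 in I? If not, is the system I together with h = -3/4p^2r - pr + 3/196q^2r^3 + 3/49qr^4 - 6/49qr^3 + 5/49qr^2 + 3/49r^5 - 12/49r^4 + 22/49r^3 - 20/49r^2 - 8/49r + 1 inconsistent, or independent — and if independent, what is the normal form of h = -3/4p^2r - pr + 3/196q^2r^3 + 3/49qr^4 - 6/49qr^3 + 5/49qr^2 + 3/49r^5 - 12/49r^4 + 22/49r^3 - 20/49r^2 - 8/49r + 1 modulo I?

Adjoining -3/4p^2r - pr + 3/196q^2r^3 + 3/49qr^4 - 6/49qr^3 + 5/49qr^2 + 3/49r^5 - 12/49r^4 + 22/49r^3 - 20/49r^2 - 8/49r + 1 makes the ideal the whole ring: the system is inconsistent.

First compute the reduced Gröbner basis of I by Buchberger's algorithm.
f_1 = 4pq^2 + 3qr - 5q + 6, LT = pq^2.
f_2 = -7p - qr - 2r^2 + 4r - 8, LT = p.

S(f_1,f_2): lcm = pq^2. S = -1/7q^3r - 2/7q^2r^2 + 4/7q^2r - 8/7q^2 + 3/4qr - 5/4q + 3/2.
  reduce S modulo (f_1, f_2):
  remainder -1/7q^3r - 2/7q^2r^2 + 4/7q^2r - 8/7q^2 + 3/4qr - 5/4q + 3/2 ≠ 0; add k_3 = -1/7q^3r - 2/7q^2r^2 + 4/7q^2r - 8/7q^2 + 3/4qr - 5/4q + 3/2 to the basis.

The other S-polynomials (S(f_1,k_3), S(f_2,k_3)) all reduce to 0 modulo the current basis, so we have a Gröbner basis.
Inter-reduce: drop elements whose leading term is divisible by another's, tail-reduce, and make monic.
Reduced Gröbner basis: {p + 1/7qr + 2/7r^2 - 4/7r + 8/7, q^3r + 2q^2r^2 - 4q^2r + 8q^2 - 21/4qr + 35/4q - 21/2}.
Label its elements g_1 = p + 1/7qr + 2/7r^2 - 4/7r + 8/7, g_2 = q^3r + 2q^2r^2 - 4q^2r + 8q^2 - 21/4qr + 35/4q - 21/2.

Reduce h = -3/4p^2r - pr + 3/196q^2r^3 + 3/49qr^4 - 6/49qr^3 + 5/49qr^2 + 3/49r^5 - 12/49r^4 + 22/49r^3 - 20/49r^2 - 8/49r + 1 modulo G:
  leading term p^2r: subtract (-3/4pr)·g_1 from -3/4p^2r - pr + 3/196q^2r^3 + 3/49qr^4 - 6/49qr^3 + 5/49qr^2 + 3/49r^5 - 12/49r^4 + 22/49r^3 - 20/49r^2 - 8/49r + 1 → 3/28pqr^2 + 3/14pr^3 - 3/7pr^2 - 1/7pr + 3/196q^2r^3 + 3/49qr^4 - 6/49qr^3 + 5/49qr^2 + 3/49r^5 - 12/49r^4 + 22/49r^3 - 20/49r^2 - 8/49r + 1
  leading term pqr^2: subtract (3/28qr^2)·g_1 from 3/28pqr^2 + 3/14pr^3 - 3/7pr^2 - 1/7pr + 3/196q^2r^3 + 3/49qr^4 - 6/49qr^3 + 5/49qr^2 + 3/49r^5 - 12/49r^4 + 22/49r^3 - 20/49r^2 - 8/49r + 1 → 3/14pr^3 - 3/7pr^2 - 1/7pr + 3/98qr^4 - 3/49qr^3 - 1/49qr^2 + 3/49r^5 - 12/49r^4 + 22/49r^3 - 20/49r^2 - 8/49r + 1
  leading term pr^3: subtract (3/14r^3)·g_1 from 3/14pr^3 - 3/7pr^2 - 1/7pr + 3/98qr^4 - 3/49qr^3 - 1/49qr^2 + 3/49r^5 - 12/49r^4 + 22/49r^3 - 20/49r^2 - 8/49r + 1 → -3/7pr^2 - 1/7pr - 3/49qr^3 - 1/49qr^2 - 6/49r^4 + 10/49r^3 - 20/49r^2 - 8/49r + 1
  leading term pr^2: subtract (-3/7r^2)·g_1 from -3/7pr^2 - 1/7pr - 3/49qr^3 - 1/49qr^2 - 6/49r^4 + 10/49r^3 - 20/49r^2 - 8/49r + 1 → -1/7pr - 1/49qr^2 - 2/49r^3 + 4/49r^2 - 8/49r + 1
  leading term pr: subtract (-1/7r)·g_1 from -1/7pr - 1/49qr^2 - 2/49r^3 + 4/49r^2 - 8/49r + 1 → 1
  leading term 1: no divisor's leading term divides it; move 1 to the remainder.
  normal form = 1.
The normal form is nonzero, so h ∉ I. Since h minus its normal form lies in I, I + (h) = I + (n) where n = 1; decide whether this ideal is the whole ring.
Here n = 1 is a nonzero constant, hence a unit: 1 ∈ I + (h), the Gröbner basis of I + (h) is {1}, and the enlarged system has no common solution — adjoining h is inconsistent.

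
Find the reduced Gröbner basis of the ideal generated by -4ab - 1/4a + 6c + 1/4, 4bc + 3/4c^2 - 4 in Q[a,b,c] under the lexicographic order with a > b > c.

f_1 = -4ab - 1/4a + 6c + 1/4, LT = ab.
f_2 = 4bc + 3/4c^2 - 4, LT = bc.

S(f_1,f_2): lcm = abc. S = -3/16ac^2 + 1/16ac + a - 3/2c^2 - 1/16c.
  leading term ac^2: no divisor's leading term divides it; move -3/16ac^2 to the remainder.
  leading term ac: no divisor's leading term divides it; move 1/16ac to the remainder.
  leading term a: no divisor's leading term divides it; move a to the remainder.
  leading term c^2: no divisor's leading term divides it; move -3/2c^2 to the remainder.
  leading term c: no divisor's leading term divides it; move -1/16c to the remainder.
  remainder -3/16ac^2 + 1/16ac + a - 3/2c^2 - 1/16c ≠ 0; add g_3 = -3/16ac^2 + 1/16ac + a - 3/2c^2 - 1/16c to the basis.

The other S-polynomials (S(f_1,g_3), S(f_2,g_3)) all reduce to 0 modulo the current basis, so we have a Gröbner basis.

G = {ab + 1/16a - 3/2c - 1/16, ac^2 - 1/3ac - 16/3a + 8c^2 + 1/3c, bc + 3/16c^2 - 1}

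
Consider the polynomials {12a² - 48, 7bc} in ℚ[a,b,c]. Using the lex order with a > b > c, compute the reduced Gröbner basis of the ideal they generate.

f_1 = 12a² - 48, LT = a².
f_2 = 7bc, LT = bc.

The S-polynomials (S(f_1,f_2)) all reduce to 0 modulo the current basis, so we have a Gröbner basis.

G = {a² - 4, bc}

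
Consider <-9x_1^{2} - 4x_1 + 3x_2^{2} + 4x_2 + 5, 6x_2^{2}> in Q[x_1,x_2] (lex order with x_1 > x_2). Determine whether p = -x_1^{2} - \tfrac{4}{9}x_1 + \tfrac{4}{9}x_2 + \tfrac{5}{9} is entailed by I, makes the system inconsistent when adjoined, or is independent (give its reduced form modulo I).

-x_1^{2} - \tfrac{4}{9}x_1 + \tfrac{4}{9}x_2 + \tfrac{5}{9} lies in I (it reduces to 0).

First compute the reduced Gröbner basis of I by Buchberger's algorithm.
f_1 = -9x_1^{2} - 4x_1 + 3x_2^{2} + 4x_2 + 5, LT = x_1^{2}.
f_2 = 6x_2^{2}, LT = x_2^{2}.

The S-polynomials (S(f_1,f_2)) all reduce to 0 modulo the current basis, so we have a Gröbner basis.
Inter-reduce: drop elements whose leading term is divisible by another's, tail-reduce, and make monic.
Reduced Gröbner basis: {x_1^{2} + \tfrac{4}{9}x_1 - \tfrac{4}{9}x_2 - \tfrac{5}{9}, x_2^{2}}.
Label its elements g_1 = x_1^{2} + \tfrac{4}{9}x_1 - \tfrac{4}{9}x_2 - \tfrac{5}{9}, g_2 = x_2^{2}.

Reduce p = -x_1^{2} - \tfrac{4}{9}x_1 + \tfrac{4}{9}x_2 + \tfrac{5}{9} modulo G:
  leading term x_1^{2}: subtract (-1)·g_1 from -x_1^{2} - \tfrac{4}{9}x_1 + \tfrac{4}{9}x_2 + \tfrac{5}{9} → 0
  normal form = 0.
Since the normal form is 0, p ∈ I.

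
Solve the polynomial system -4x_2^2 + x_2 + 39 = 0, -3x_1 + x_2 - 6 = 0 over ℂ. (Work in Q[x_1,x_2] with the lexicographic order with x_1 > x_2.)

Compute a lex Gröbner basis by Buchberger's algorithm.
f_1 = -4x_2^2 + x_2 + 39, LT = x_2^2.
f_2 = -3x_1 + x_2 - 6, LT = x_1.

S(f_1,f_2): leading monomials are coprime, so the S-polynomial reduces to 0 (Buchberger's first criterion).
Every S-polynomial of the final basis reduces to 0, so we have a Gröbner basis.
Inter-reduce: drop elements whose leading term is divisible by another's, tail-reduce, and make monic.
Reduced Gröbner basis: {x_1 - 1/3x_2 + 2, x_2^2 - 1/4x_2 - 39/4}.

Elimination: the polynomial x_2^2 - 1/4x_2 - 39/4 lies in the elimination ideal for x_2, so x_2 ∈ {-3, 13/4}. For each such x_2, the remaining basis elements (now univariate) give the rest of the solution.
  x_2 = -3: the earlier basis element becomes x_1 + 3 = 0, giving x_1 = -3 — point (-3, -3).
  x_2 = 13/4: the earlier basis element becomes x_1 + 11/12 = 0, giving x_1 = -11/12 — point (-11/12, 13/4).
Substituting each solution back into the original system confirms all equations vanish.

{(-3, -3), (-11/12, 13/4)}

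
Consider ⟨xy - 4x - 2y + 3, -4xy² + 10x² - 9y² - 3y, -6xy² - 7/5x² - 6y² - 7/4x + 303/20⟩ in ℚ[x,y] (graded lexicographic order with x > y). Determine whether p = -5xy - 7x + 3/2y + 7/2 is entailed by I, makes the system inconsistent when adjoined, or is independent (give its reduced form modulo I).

First compute the reduced Gröbner basis of I by Buchberger's algorithm.
f_1 = xy - 4x - 2y + 3, LT = xy.
f_2 = -4xy² + 10x² - 9y² - 3y, LT = xy².
f_3 = -6xy² - 7/5x² - 6y² - 7/4x + 303/20, LT = xy².

S(f_1,f_2): lcm = xy². S = 5/2x² - 4xy - 17/4y² + 9/4y.
  leading term x²: no divisor's leading term divides it; move 5/2x² to the remainder.
  leading term xy: subtract (-4)·f_1 from -4xy - 17/4y² + 9/4y → -17/4y² - 16x - 23/4y + 12
  leading term y²: no divisor's leading term divides it; move -17/4y² to the remainder.
  leading term x: no divisor's leading term divides it; move -16x to the remainder.
  leading term y: no divisor's leading term divides it; move -23/4y to the remainder.
  leading term 1: no divisor's leading term divides it; move 12 to the remainder.
  remainder 5/2x² - 17/4y² - 16x - 23/4y + 12 ≠ 0; add h_4 = 5/2x² - 17/4y² - 16x - 23/4y + 12 to the basis.

S(f_1,f_3): lcm = xy². S = -7/30x² - 4xy - 3y² - 7/24x + 3y + 101/40.
  leading term x²: subtract (-7/75)·h_4 from -7/30x² - 4xy - 3y² - 7/24x + 3y + 101/40 → -4xy - 1019/300y² - 357/200x + 739/300y + 729/200
  leading term xy: subtract (-4)·f_1 from -4xy - 1019/300y² - 357/200x + 739/300y + 729/200 → -1019/300y² - 3557/200x - 1661/300y + 3129/200
  leading term y²: no divisor's leading term divides it; move -1019/300y² to the remainder.
  leading term x: no divisor's leading term divides it; move -3557/200x to the remainder.
  leading term y: no divisor's leading term divides it; move -1661/300y to the remainder.
  leading term 1: no divisor's leading term divides it; move 3129/200 to the remainder.
  remainder -1019/300y² - 3557/200x - 1661/300y + 3129/200 ≠ 0; add h_5 = -1019/300y² - 3557/200x - 1661/300y + 3129/200 to the basis.

S(f_1,h_4): lcm = x²y. S = 17/10y³ - 4x² + 22/5xy + 23/10y² + 3x - 24/5y.
  leading term y³: subtract (-510/1019y)·h_5 from 17/10y³ - 4x² + 22/5xy + 23/10y² + 3x - 24/5y → -4x² - 18347/4076xy - 480/1019y² + 3x + 12351/4076y
  leading term x²: subtract (-8/5)·h_4 from -4x² - 18347/4076xy - 480/1019y² + 3x + 12351/4076y → -18347/4076xy - 37046/5095y² - 113/5x - 125741/20380y + 96/5
  leading term xy: subtract (-18347/4076)·f_1 from -18347/4076xy - 37046/5095y² - 113/5x - 125741/20380y + 96/5 → -37046/5095y² - 206882/5095x - 309211/20380y + 666501/20380
  leading term y²: subtract (2222760/1038361)·h_5 from -37046/5095y² - 206882/5095x - 309211/20380y + 666501/20380 → -2630765/1038361x - 13790477/4153444y - 3267417/4153444
  leading term x: no divisor's leading term divides it; move -2630765/1038361x to the remainder.
  leading term y: no divisor's leading term divides it; move -13790477/4153444y to the remainder.
  leading term 1: no divisor's leading term divides it; move -3267417/4153444 to the remainder.
  remainder -2630765/1038361x - 13790477/4153444y - 3267417/4153444 ≠ 0; add h_6 = -2630765/1038361x - 13790477/4153444y - 3267417/4153444 to the basis.

S(f_2,h_4): lcm = x²y². S = 17/10y⁴ - 5/2x³ + 173/20xy² + 23/10y³ + ¾xy - 24/5y².
  leading term y⁴: subtract (-510/1019y²)·h_5 from 17/10y⁴ - 5/2x³ + 173/20xy² + 23/10y³ + ¾xy - 24/5y² → -5/2x³ - 256/1019xy² - 480/1019y³ + ¾xy + 12351/4076y²
  leading term x³: subtract (-x)·h_4 from -5/2x³ - 256/1019xy² - 480/1019y³ + ¾xy + 12351/4076y² → -18347/4076xy² - 480/1019y³ - 16x² - 5xy + 12351/4076y² + 12x
  leading term xy²: subtract (-18347/4076y)·f_1 from -18347/4076xy² - 480/1019y³ - 16x² - 5xy + 12351/4076y² + 12x → -480/1019y³ - 16x² - 23442/1019xy - 24343/4076y² + 12x + 55041/4076y
  leading term y³: subtract (144000/1038361y)·h_5 from -480/1019y³ - 16x² - 23442/1019xy - 24343/4076y² + 12x + 55041/4076y → -16x² - 21326358/1038361xy - 21616397/4153444y² + 12x + 47075259/4153444y
  leading term x²: subtract (-32/5)·h_4 from -16x² - 21326358/1038361xy - 21616397/4153444y² + 12x + 47075259/4153444y → -21326358/1038361xy - 672950369/20767220y² - 452/5x - 528857401/20767220y + 384/5
  leading term xy: subtract (-21326358/1038361)·f_1 from -21326358/1038361xy - 672950369/20767220y² - 452/5x - 528857401/20767220y + 384/5 → -672950369/20767220y² - 895866332/5191805x - 1381911721/20767220y + 718625994/5191805
  leading term y²: subtract (10094255535/1058089859)·h_5 from -672950369/20767220y² - 895866332/5191805x - 1381911721/20767220y + 718625994/5191805 → -24409790173/8464718872x - 29039748079/2116179718y - 91749202143/8464718872
  leading term x: subtract (24409790173/21445996280)·h_6 from -24409790173/8464718872x - 29039748079/2116179718y - 91749202143/8464718872 → -853003334799/85783985120y - 853003334799/85783985120
  leading term y: no divisor's leading term divides it; move -853003334799/85783985120y to the remainder.
  leading term 1: no divisor's leading term divides it; move -853003334799/85783985120 to the remainder.
  remainder -853003334799/85783985120y - 853003334799/85783985120 ≠ 0; add h_7 = -853003334799/85783985120y - 853003334799/85783985120 to the basis.

The other S-polynomials (S(f_2,f_3), S(f_3,h_4), S(f_1,h_5), S(f_2,h_5), S(f_3,h_5), S(h_4,h_5), S(f_1,h_6), S(f_2,h_6), S(f_3,h_6), S(h_4,h_6), S(h_5,h_6), S(f_1,h_7), S(f_2,h_7), S(f_3,h_7), S(h_4,h_7), S(h_5,h_7), S(h_6,h_7)) all reduce to 0 modulo the current basis, so we have a Gröbner basis.
Inter-reduce: drop elements whose leading term is divisible by another's, tail-reduce, and make monic.
Reduced Gröbner basis: {x - 1, y + 1}.
Label its elements g_1 = x - 1, g_2 = y + 1.

Reduce p = -5xy - 7x + 3/2y + 7/2 modulo G:
  leading term xy: subtract (-5y)·g_1 from -5xy - 7x + 3/2y + 7/2 → -7x - 7/2y + 7/2
  leading term x: subtract (-7)·g_1 from -7x - 7/2y + 7/2 → -7/2y - 7/2
  leading term y: subtract (-7/2)·g_2 from -7/2y - 7/2 → 0
  normal form = 0.
Since the normal form is 0, p ∈ I.

-5xy - 7x + 3/2y + 7/2 lies in I (it reduces to 0).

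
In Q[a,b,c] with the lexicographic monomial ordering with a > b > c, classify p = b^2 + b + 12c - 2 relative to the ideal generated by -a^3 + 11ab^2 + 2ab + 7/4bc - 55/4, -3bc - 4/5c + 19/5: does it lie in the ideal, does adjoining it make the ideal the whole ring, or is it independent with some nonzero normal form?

b^2 + b + 12c - 2 is independent of I; its normal form modulo I is b^2 + b + 12c - 2.

First compute the reduced Gröbner basis of I by Buchberger's algorithm.
f_1 = -a^3 + 11ab^2 + 2ab + 7/4bc - 55/4, LT = a^3.
f_2 = -3bc - 4/5c + 19/5, LT = bc.

S(f_1,f_2): leading monomials are coprime, so the S-polynomial reduces to 0 (Buchberger's first criterion).
Every S-polynomial of the final basis reduces to 0, so we have a Gröbner basis.
Inter-reduce: drop elements whose leading term is divisible by another's, tail-reduce, and make monic.
Reduced Gröbner basis: {a^3 - 11ab^2 - 2ab + 7/15c + 173/15, bc + 4/15c - 19/15}.
Label its elements g_1 = a^3 - 11ab^2 - 2ab + 7/15c + 173/15, g_2 = bc + 4/15c - 19/15.

Reduce p = b^2 + b + 12c - 2 modulo G:
  leading term b^2: no divisor's leading term divides it; move b^2 to the remainder.
  leading term b: no divisor's leading term divides it; move b to the remainder.
  leading term c: no divisor's leading term divides it; move 12c to the remainder.
  leading term 1: no divisor's leading term divides it; move -2 to the remainder.
  normal form = b^2 + b + 12c - 2.
The normal form is nonzero, so p ∉ I. Since p minus its normal form lies in I, I + (p) = I + (r) where r = b^2 + b + 12c - 2; decide whether this ideal is the whole ring.
Run Buchberger on G together with r (pairs among the g_i already reduce to 0 since G is a Gröbner basis):
g_1 = a^3 - 11ab^2 - 2ab + 7/15c + 173/15, LT = a^3.
g_2 = bc + 4/15c - 19/15, LT = bc.
r = b^2 + b + 12c - 2, LT = b^2.

S(g_1,g_2): leading monomials are coprime, so the S-polynomial reduces to 0 (Buchberger's first criterion).
S(g_1,r): leading monomials are coprime, so the S-polynomial reduces to 0 (Buchberger's first criterion).
S(g_2,r): lcm = b^2c. S = -11/15bc - 19/15b - 12c^2 + 2c.
  leading term bc: subtract (-11/15)·g_2 from -11/15bc - 19/15b - 12c^2 + 2c → -19/15b - 12c^2 + 494/225c - 209/225
  leading term b: no divisor's leading term divides it; move -19/15b to the remainder.
  leading term c^2: no divisor's leading term divides it; move -12c^2 to the remainder.
  leading term c: no divisor's leading term divides it; move 494/225c to the remainder.
  leading term 1: no divisor's leading term divides it; move -209/225 to the remainder.
  remainder -19/15b - 12c^2 + 494/225c - 209/225 ≠ 0; add m_4 = -19/15b - 12c^2 + 494/225c - 209/225 to the basis.

S(g_1,m_4): leading monomials are coprime, so the S-polynomial reduces to 0 (Buchberger's first criterion).
S(g_2,m_4): lcm = bc. S = -180/19c^3 + 26/15c^2 - 7/15c - 19/15.
  leading term c^3: no divisor's leading term divides it; move -180/19c^3 to the remainder.
  leading term c^2: no divisor's leading term divides it; move 26/15c^2 to the remainder.
  leading term c: no divisor's leading term divides it; move -7/15c to the remainder.
  leading term 1: no divisor's leading term divides it; move -19/15 to the remainder.
  remainder -180/19c^3 + 26/15c^2 - 7/15c - 19/15 ≠ 0; add m_5 = -180/19c^3 + 26/15c^2 - 7/15c - 19/15 to the basis.

S(r,m_4): lcm = b^2. S = -180/19bc^2 + 26/15bc + 4/15b + 12c - 2.
  leading term bc^2: subtract (-180/19c)·g_2 from -180/19bc^2 + 26/15bc + 4/15b + 12c - 2 → 26/15bc + 4/15b + 48/19c^2 - 2
  leading term bc: subtract (26/15)·g_2 from 26/15bc + 4/15b + 48/19c^2 - 2 → 4/15b + 48/19c^2 - 104/225c + 44/225
  leading term b: subtract (-4/19)·m_4 from 4/15b + 48/19c^2 - 104/225c + 44/225 → 0
  remainder 0.

S(g_1,m_5): leading monomials are coprime, so the S-polynomial reduces to 0 (Buchberger's first criterion).
S(g_2,m_5): lcm = bc^3. S = 247/1350bc^2 - 133/2700bc - 361/2700b + 4/15c^3 - 19/15c^2.
  leading term bc^2: subtract (247/1350c)·g_2 from 247/1350bc^2 - 133/2700bc - 361/2700b + 4/15c^3 - 19/15c^2 → -133/2700bc - 361/2700b + 4/15c^3 - 13319/10125c^2 + 4693/20250c
  leading term bc: subtract (-133/2700)·g_2 from -133/2700bc - 361/2700b + 4/15c^3 - 13319/10125c^2 + 4693/20250c → -361/2700b + 4/15c^3 - 13319/10125c^2 + 551/2250c - 2527/40500
  leading term b: subtract (19/180)·m_4 from -361/2700b + 4/15c^3 - 13319/10125c^2 + 551/2250c - 2527/40500 → 4/15c^3 - 494/10125c^2 + 133/10125c + 361/10125
  leading term c^3: subtract (-19/675)·m_5 from 4/15c^3 - 494/10125c^2 + 133/10125c + 361/10125 → 0
  remainder 0.

S(r,m_5): leading monomials are coprime, so the S-polynomial reduces to 0 (Buchberger's first criterion).
S(m_4,m_5): leading monomials are coprime, so the S-polynomial reduces to 0 (Buchberger's first criterion).
Every S-polynomial of the final basis reduces to 0, so we have a Gröbner basis.
Inter-reduce: drop elements whose leading term is divisible by another's, tail-reduce, and make monic.
Reduced Gröbner basis: {a^3 - 1620/19ac^2 + 738/5ac - 143/5a + 7/15c + 173/15, b + 180/19c^2 - 26/15c + 11/15, c^3 - 247/1350c^2 + 133/2700c + 361/2700}.
The reduced Gröbner basis of I + (p) is {a^3 - 1620/19ac^2 + 738/5ac - 143/5a + 7/15c + 173/15, b + 180/19c^2 - 26/15c + 11/15, c^3 - 247/1350c^2 + 133/2700c + 361/2700} ≠ {1}, a proper ideal, so the enlarged system stays consistent: p is independent of I, with normal form b^2 + b + 12c - 2.

The remainder on division by a Gröbner basis is unique — it is the normal form.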